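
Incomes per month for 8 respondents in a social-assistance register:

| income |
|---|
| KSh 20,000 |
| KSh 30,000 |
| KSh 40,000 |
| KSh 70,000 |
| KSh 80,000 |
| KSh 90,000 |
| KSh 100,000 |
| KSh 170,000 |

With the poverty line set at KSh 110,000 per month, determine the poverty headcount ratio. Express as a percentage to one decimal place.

7 of the 8 respondents have income below KSh 110,000.
H = 7/8 = 87.5%.

87.5%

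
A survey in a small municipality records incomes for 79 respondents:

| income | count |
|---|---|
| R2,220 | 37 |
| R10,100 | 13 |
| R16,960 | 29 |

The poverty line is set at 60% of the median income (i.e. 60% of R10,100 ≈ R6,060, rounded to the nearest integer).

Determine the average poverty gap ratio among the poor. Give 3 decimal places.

0.634

Incomes under z: 37×R2,220 (q = 37 of N = 79).
Shortfall ratios (z−y)/z: 0.6337 (×37); sum = 23.445545.
The income-gap ratio divides by q (the poor only): 23.445545 / 37 = 0.634.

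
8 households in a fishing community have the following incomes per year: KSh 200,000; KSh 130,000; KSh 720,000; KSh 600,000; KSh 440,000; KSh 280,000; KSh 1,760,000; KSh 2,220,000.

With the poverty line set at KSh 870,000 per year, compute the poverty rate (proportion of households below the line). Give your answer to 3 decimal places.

0.750

6 of the 8 households have income below KSh 870,000.
H = 6/8 = 0.750.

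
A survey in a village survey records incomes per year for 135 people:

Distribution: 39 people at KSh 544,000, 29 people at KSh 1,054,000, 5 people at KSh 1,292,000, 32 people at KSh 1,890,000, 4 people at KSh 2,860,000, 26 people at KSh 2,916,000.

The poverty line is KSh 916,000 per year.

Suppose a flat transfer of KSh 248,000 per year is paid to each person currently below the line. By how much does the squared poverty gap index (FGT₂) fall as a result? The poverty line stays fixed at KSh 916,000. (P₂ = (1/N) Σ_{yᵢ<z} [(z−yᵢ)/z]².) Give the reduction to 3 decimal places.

0.042

Before: below the line — 39×KSh 544,000; squared poverty gap index (FGT₂) = 0.04765.
After the KSh 248,000 transfer: below the line — 39×KSh 792,000; squared poverty gap index (FGT₂) = 0.00529.
Reduction = 0.04765 − 0.00529 = 0.042.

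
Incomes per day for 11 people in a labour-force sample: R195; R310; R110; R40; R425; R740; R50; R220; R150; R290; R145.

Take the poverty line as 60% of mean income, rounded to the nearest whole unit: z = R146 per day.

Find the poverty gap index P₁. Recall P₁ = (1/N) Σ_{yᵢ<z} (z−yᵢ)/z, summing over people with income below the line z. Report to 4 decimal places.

Incomes under z: R40, R50, R110, R145 (q = 4 of N = 11).
Relative gaps: (146−40)/146 = 0.7260; (146−50)/146 = 0.6575; (146−110)/146 = 0.2466; (146−145)/146 = 0.0068.
Sum of shortfalls = 1.636986; P₁ averages over all N: 1.636986 / 11 = 0.1488.

0.1488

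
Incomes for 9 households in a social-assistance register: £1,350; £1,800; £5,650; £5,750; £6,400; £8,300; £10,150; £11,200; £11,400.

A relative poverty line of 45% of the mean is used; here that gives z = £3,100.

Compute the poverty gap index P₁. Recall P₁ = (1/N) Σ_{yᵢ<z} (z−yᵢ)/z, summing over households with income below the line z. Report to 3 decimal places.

0.109

Poor units: £1,350, £1,800 (q = 2 of N = 9).
Normalized shortfalls: (3100−1350)/3100 = 0.5645; (3100−1800)/3100 = 0.4194.
Σ = 0.983871. Dividing by the full population N = 9 gives P₁ = 0.109.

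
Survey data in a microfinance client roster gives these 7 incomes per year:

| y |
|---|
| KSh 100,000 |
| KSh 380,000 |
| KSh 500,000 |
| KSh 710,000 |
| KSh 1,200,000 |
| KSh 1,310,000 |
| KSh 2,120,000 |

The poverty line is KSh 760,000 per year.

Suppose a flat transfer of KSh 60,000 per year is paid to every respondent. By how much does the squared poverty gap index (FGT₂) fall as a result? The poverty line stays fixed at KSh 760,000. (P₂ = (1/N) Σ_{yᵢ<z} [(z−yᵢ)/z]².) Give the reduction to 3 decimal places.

0.037

Before: below the line — KSh 100,000, KSh 380,000, KSh 500,000, KSh 710,000; squared poverty gap index (FGT₂) = 0.16079.
After the KSh 60,000 transfer: below the line — KSh 160,000, KSh 440,000, KSh 560,000; squared poverty gap index (FGT₂) = 0.12426.
Reduction = 0.16079 − 0.12426 = 0.037.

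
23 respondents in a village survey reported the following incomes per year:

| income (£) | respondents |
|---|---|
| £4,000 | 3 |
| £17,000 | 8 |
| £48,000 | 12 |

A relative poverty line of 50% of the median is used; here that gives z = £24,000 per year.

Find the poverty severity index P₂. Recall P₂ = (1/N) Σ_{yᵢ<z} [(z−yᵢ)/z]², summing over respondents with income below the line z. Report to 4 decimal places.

Incomes under z: 3×£4,000, 8×£17,000 (q = 11 of N = 23).
Gap ratios (z−y)/z: (24000−4000)/24000 = 0.8333 (×3); (24000−17000)/24000 = 0.2917 (×8).
Squared: 0.6944 (×3); 0.0851 (×8).
Sum = 2.763889; P₂ = 2.763889 / 23 = 0.1202.

0.1202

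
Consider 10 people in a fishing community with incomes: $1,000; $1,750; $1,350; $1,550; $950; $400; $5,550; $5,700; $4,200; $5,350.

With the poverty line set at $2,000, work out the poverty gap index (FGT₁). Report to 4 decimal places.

Below z: $400, $950, $1,000, $1,350, $1,550, $1,750 (q = 6 of N = 10).
Gap ratios (z−y)/z: (2000−400)/2000 = 0.8000; (2000−950)/2000 = 0.5250; (2000−1000)/2000 = 0.5000; (2000−1350)/2000 = 0.3250; (2000−1550)/2000 = 0.2250; (2000−1750)/2000 = 0.1250.
Σ = 2.500000. Dividing by the full population N = 10 gives P₁ = 0.2500.

0.2500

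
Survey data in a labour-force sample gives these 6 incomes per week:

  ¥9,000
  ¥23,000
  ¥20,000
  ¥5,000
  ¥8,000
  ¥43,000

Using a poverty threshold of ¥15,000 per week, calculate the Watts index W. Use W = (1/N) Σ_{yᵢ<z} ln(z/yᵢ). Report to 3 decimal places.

0.373

Below z: ¥5,000, ¥8,000, ¥9,000 (q = 3 of N = 6).
ln(z/y) terms: ln(15000/5000) = 1.0986; ln(15000/8000) = 0.6286; ln(15000/9000) = 0.5108.
W = 2.238047 / 6 = 0.373.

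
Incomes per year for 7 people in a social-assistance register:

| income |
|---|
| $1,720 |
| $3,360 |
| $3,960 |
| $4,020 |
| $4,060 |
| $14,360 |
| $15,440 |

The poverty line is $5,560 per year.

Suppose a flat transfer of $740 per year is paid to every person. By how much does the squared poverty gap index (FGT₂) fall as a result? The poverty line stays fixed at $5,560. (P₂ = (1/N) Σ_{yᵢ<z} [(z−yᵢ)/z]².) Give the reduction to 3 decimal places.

Before: below the line — $1,720, $3,360, $3,960, $4,020, $4,060; squared poverty gap index (FGT₂) = 0.12370.
After the $740 transfer: below the line — $2,460, $4,100, $4,700, $4,760, $4,800; squared poverty gap index (FGT₂) = 0.06330.
Reduction = 0.12370 − 0.06330 = 0.060.

0.060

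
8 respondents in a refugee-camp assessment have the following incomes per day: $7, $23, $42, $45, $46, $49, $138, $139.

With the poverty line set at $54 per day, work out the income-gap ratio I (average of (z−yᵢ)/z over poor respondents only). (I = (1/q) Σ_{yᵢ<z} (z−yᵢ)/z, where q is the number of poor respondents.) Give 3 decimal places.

0.346

Below the line: $7, $23, $42, $45, $46, $49 (q = 6 of N = 8).
Shortfall ratios (z−y)/z: 0.8704, 0.5741, 0.2222, 0.1667, 0.1481, 0.0926; sum = 2.074074.
I averages over the q = 6 poor units only: 2.074074 / 6 = 0.346.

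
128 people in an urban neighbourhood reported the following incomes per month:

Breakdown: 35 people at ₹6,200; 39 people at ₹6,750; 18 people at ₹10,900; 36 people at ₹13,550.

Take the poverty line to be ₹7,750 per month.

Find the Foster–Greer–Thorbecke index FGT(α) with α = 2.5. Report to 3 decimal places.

0.007

Incomes under z: 35×₹6,200, 39×₹6,750 (q = 74 of N = 128).
Gap ratios (z−y)/z: (7750−6200)/7750 = 0.2000 (×35); (7750−6750)/7750 = 0.1290 (×39).
Raised to α = 2.5: 0.01789 (×35); 0.00598 (×39).
Sum = 0.859343; FGT(2.5) = 0.859343 / 128 = 0.007.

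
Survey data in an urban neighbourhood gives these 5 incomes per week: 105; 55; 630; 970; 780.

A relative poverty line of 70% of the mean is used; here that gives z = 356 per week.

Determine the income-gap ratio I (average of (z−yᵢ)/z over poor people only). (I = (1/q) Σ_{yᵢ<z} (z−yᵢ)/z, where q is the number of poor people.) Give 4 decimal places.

Incomes under z: 55, 105 (q = 2 of N = 5).
Relative gaps: 0.8455, 0.7051; sum = 1.550562.
The income-gap ratio divides by q (the poor only): 1.550562 / 2 = 0.7753.

0.7753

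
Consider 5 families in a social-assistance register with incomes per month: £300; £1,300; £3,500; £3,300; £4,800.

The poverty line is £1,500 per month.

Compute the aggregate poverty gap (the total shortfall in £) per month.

Poor units: £300, £1,300 (q = 2 of N = 5).
Individual gaps: 1500−300 = 1200; 1500−1300 = 200.
Aggregate gap = £1,400.

£1,400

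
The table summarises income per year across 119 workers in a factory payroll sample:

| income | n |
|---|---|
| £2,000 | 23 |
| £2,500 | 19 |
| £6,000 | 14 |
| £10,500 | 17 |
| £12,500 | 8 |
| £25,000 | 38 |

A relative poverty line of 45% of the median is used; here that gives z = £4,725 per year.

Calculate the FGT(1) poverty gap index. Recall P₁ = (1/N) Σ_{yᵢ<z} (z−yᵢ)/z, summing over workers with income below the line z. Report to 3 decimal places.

Below the line: 23×£2,000, 19×£2,500 (q = 42 of N = 119).
Relative gaps: (4725−2000)/4725 = 0.5767 (×23); (4725−2500)/4725 = 0.4709 (×19).
Σ = 22.211640. Dividing by the full population N = 119 gives P₁ = 0.187.

0.187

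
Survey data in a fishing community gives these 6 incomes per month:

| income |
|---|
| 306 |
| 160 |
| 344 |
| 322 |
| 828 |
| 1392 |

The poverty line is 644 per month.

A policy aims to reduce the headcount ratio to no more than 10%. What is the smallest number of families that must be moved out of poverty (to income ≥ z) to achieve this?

4 of the 6 families are poor, so H = 4/6 = 0.667.
A headcount ratio of at most 10% allows at most ⌊0.10 × 6⌋ = 0 poor families.
So at least 4 − 0 = 4 must be lifted.

4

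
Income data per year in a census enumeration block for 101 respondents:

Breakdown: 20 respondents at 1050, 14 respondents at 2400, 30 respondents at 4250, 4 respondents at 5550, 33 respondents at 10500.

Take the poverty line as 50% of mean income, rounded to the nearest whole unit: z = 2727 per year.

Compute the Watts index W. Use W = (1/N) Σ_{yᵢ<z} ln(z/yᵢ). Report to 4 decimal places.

Below the line: 20×1050, 14×2400 (q = 34 of N = 101).
Log gaps: ln(2727/1050) = 0.9544 (×20); ln(2727/2400) = 0.1277 (×14).
W = 20.876506 / 101 = 0.2067.

0.2067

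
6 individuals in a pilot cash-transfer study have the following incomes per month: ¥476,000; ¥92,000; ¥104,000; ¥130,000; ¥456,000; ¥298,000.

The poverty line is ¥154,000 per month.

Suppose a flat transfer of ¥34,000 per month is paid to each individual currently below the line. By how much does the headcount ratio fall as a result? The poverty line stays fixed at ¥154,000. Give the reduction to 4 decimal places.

Before: below the line — ¥92,000, ¥104,000, ¥130,000; headcount ratio = 0.500000.
After the ¥34,000 transfer: below the line — ¥126,000, ¥138,000; headcount ratio = 0.333333.
Reduction = 0.500000 − 0.333333 = 0.1667.

0.1667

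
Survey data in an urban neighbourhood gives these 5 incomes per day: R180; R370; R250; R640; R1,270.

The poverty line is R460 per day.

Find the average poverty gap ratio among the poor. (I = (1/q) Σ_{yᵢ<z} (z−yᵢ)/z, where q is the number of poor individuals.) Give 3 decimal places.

0.420

Incomes under z: R180, R250, R370 (q = 3 of N = 5).
Relative gaps: 0.6087, 0.4565, 0.1957; sum = 1.260870.
The income-gap ratio divides by q (the poor only): 1.260870 / 3 = 0.420.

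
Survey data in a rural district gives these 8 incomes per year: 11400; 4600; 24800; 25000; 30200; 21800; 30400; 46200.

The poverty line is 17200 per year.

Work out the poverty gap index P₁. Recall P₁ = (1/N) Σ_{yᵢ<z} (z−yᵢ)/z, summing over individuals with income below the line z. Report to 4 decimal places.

Incomes under z: 4600, 11400 (q = 2 of N = 8).
Shortfall ratios: (17200−4600)/17200 = 0.7326; (17200−11400)/17200 = 0.3372.
Σ = 1.069767. Dividing by the full population N = 8 gives P₁ = 0.1337.

0.1337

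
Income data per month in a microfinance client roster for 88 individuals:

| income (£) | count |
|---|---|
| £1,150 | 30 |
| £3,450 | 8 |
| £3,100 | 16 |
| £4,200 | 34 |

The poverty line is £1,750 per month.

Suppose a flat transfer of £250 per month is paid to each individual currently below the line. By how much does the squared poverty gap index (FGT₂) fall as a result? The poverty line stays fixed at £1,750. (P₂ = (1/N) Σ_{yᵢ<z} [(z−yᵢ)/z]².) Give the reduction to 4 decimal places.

0.0264

Before: below the line — 30×£1,150; squared poverty gap index (FGT₂) = 0.040074.
After the £250 transfer: below the line — 30×£1,400; squared poverty gap index (FGT₂) = 0.013636.
Reduction = 0.040074 − 0.013636 = 0.0264.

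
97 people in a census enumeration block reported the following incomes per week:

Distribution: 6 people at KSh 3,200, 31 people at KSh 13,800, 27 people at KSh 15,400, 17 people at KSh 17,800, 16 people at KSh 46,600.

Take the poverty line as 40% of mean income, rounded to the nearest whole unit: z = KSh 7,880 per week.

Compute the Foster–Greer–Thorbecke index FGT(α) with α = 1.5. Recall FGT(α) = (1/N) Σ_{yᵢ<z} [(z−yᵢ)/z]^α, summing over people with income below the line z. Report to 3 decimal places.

0.028

Poor units: 6×KSh 3,200 (q = 6 of N = 97).
Relative gaps: (7880−3200)/7880 = 0.5939 (×6).
Raised to α = 1.5: 0.45770 (×6).
Sum = 2.746191; FGT(1.5) = 2.746191 / 97 = 0.028.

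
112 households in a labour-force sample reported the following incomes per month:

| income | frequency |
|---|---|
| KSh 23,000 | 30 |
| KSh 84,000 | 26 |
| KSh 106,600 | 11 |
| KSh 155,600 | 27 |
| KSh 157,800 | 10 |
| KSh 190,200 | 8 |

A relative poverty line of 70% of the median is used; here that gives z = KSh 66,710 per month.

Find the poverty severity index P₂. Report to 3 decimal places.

0.115

Incomes under z: 30×KSh 23,000 (q = 30 of N = 112).
Normalized shortfalls: (66710−23000)/66710 = 0.6552 (×30).
Squared: 0.4293 (×30).
Sum = 12.879559; P₂ = 12.879559 / 112 = 0.115.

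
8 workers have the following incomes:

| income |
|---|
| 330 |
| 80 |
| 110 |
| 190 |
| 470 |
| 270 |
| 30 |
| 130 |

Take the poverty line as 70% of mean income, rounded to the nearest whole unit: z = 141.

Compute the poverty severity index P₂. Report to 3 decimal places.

0.108

Below z: 30, 80, 110, 130 (q = 4 of N = 8).
Shortfall ratios: (141−30)/141 = 0.7872; (141−80)/141 = 0.4326; (141−110)/141 = 0.2199; (141−130)/141 = 0.0780.
Squared: 0.6197; 0.1872; 0.0483; 0.0061.
Sum = 0.861325; P₂ = 0.861325 / 8 = 0.108.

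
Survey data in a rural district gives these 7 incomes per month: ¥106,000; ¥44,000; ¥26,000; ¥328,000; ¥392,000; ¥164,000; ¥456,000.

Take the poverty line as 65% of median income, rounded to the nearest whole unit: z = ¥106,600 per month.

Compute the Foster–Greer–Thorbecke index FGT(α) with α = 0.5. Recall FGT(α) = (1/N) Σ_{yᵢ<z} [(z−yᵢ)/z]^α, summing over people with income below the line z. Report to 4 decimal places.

Incomes under z: ¥26,000, ¥44,000, ¥106,000 (q = 3 of N = 7).
Normalized shortfalls: (106600−26000)/106600 = 0.7561; (106600−44000)/106600 = 0.5872; (106600−106000)/106600 = 0.0056.
Raised to α = 0.5: 0.86954; 0.76632; 0.07502.
Sum = 1.710879; FGT(0.5) = 1.710879 / 7 = 0.2444.

0.2444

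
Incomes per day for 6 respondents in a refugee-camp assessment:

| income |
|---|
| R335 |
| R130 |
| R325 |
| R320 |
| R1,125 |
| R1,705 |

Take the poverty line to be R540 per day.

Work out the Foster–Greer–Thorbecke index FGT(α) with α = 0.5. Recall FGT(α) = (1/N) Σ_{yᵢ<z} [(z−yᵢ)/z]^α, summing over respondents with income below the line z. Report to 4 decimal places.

0.4595

Poor units: R130, R320, R325, R335 (q = 4 of N = 6).
Normalized shortfalls: (540−130)/540 = 0.7593; (540−320)/540 = 0.4074; (540−325)/540 = 0.3981; (540−335)/540 = 0.3796.
Raised to α = 0.5: 0.87135; 0.63828; 0.63099; 0.61614.
Sum = 2.756770; FGT(0.5) = 2.756770 / 6 = 0.4595.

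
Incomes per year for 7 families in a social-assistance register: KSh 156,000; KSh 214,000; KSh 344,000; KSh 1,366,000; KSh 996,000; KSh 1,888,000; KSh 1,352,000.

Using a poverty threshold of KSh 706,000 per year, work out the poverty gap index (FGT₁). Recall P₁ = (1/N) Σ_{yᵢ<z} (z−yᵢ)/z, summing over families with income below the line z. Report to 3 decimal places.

Incomes under z: KSh 156,000, KSh 214,000, KSh 344,000 (q = 3 of N = 7).
Shortfall ratios: (706000−156000)/706000 = 0.7790; (706000−214000)/706000 = 0.6969; (706000−344000)/706000 = 0.5127.
Sum of shortfalls = 1.988669; P₁ averages over all N: 1.988669 / 7 = 0.284.

0.284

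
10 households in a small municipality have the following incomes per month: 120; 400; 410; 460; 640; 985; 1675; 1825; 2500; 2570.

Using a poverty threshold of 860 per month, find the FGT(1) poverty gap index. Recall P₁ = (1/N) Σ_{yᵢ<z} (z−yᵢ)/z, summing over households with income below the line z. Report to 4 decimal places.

Incomes under z: 120, 400, 410, 460, 640 (q = 5 of N = 10).
Normalized shortfalls: (860−120)/860 = 0.8605; (860−400)/860 = 0.5349; (860−410)/860 = 0.5233; (860−460)/860 = 0.4651; (860−640)/860 = 0.2558.
Sum of shortfalls = 2.639535; P₁ averages over all N: 2.639535 / 10 = 0.2640.

0.2640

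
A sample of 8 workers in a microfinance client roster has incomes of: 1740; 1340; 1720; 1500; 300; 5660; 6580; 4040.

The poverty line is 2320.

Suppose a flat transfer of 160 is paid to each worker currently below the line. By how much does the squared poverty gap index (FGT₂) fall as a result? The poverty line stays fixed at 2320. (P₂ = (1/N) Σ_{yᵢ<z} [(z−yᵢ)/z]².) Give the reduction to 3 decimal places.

Before: below the line — 300, 1340, 1500, 1720, 1740; squared poverty gap index (FGT₂) = 0.14886.
After the 160 transfer: below the line — 460, 1500, 1660, 1880, 1900; squared poverty gap index (FGT₂) = 0.11467.
Reduction = 0.14886 − 0.11467 = 0.034.

0.034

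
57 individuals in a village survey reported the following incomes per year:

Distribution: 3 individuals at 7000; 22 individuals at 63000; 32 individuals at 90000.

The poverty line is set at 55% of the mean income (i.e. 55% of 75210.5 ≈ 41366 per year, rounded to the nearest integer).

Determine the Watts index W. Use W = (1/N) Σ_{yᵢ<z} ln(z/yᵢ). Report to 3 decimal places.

Below the line: 3×7000 (q = 3 of N = 57).
ln(z/y) terms: ln(41366/7000) = 1.7765 (×3).
W = 5.329647 / 57 = 0.094.

0.094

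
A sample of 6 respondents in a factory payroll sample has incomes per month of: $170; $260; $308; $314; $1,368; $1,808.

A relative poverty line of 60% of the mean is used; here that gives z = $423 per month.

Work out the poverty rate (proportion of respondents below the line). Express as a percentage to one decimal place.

4 of the 6 respondents have income below $423.
H = 4/6 = 66.7%.

66.7%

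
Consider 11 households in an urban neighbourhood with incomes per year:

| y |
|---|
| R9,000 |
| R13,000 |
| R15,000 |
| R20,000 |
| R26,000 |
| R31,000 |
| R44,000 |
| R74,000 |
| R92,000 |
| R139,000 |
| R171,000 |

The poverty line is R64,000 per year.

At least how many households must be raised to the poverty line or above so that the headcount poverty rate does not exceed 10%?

7 of the 11 households are poor, so H = 7/11 = 0.636.
A headcount ratio of at most 10% allows at most ⌊0.10 × 11⌋ = 1 poor households.
So at least 7 − 1 = 6 must be lifted.

6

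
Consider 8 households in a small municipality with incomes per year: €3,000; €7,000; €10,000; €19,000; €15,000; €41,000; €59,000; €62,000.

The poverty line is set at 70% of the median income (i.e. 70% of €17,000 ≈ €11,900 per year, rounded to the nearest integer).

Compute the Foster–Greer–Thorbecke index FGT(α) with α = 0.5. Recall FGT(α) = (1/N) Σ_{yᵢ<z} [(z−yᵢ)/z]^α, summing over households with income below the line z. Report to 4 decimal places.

0.2383

Poor units: €3,000, €7,000, €10,000 (q = 3 of N = 8).
Gap ratios (z−y)/z: (11900−3000)/11900 = 0.7479; (11900−7000)/11900 = 0.4118; (11900−10000)/11900 = 0.1597.
Raised to α = 0.5: 0.86481; 0.64169; 0.39958.
Sum = 1.906080; FGT(0.5) = 1.906080 / 8 = 0.2383.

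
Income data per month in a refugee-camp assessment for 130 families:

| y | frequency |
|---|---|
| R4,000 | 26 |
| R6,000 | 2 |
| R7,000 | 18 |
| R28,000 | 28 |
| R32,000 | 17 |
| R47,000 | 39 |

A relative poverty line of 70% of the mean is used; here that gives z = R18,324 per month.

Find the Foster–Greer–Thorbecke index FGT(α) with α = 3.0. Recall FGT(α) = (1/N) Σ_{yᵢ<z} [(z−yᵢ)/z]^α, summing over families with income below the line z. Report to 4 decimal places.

0.1329

Below the line: 26×R4,000, 2×R6,000, 18×R7,000 (q = 46 of N = 130).
Normalized shortfalls: (18324−4000)/18324 = 0.7817 (×26); (18324−6000)/18324 = 0.6726 (×2); (18324−7000)/18324 = 0.6180 (×18).
Raised to α = 3.0: 0.47767 (×26); 0.30422 (×2); 0.23601 (×18).
Sum = 17.276248; FGT(3.0) = 17.276248 / 130 = 0.1329.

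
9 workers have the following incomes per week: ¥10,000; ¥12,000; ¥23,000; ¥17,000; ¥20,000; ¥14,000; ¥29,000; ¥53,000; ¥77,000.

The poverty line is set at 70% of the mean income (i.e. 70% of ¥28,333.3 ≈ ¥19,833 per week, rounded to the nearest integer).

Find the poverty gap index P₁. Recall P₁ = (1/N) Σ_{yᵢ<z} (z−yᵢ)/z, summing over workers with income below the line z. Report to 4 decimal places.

0.1475

Poor units: ¥10,000, ¥12,000, ¥14,000, ¥17,000 (q = 4 of N = 9).
Relative gaps: (19833−10000)/19833 = 0.4958; (19833−12000)/19833 = 0.3949; (19833−14000)/19833 = 0.2941; (19833−17000)/19833 = 0.1428.
Σ = 1.327686. Dividing by the full population N = 9 gives P₁ = 0.1475.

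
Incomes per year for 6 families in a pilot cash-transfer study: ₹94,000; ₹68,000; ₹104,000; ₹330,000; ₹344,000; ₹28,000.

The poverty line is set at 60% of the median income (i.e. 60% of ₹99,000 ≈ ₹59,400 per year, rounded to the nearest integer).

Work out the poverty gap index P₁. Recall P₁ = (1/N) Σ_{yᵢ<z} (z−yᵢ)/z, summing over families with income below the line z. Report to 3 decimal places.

Below the line: ₹28,000 (q = 1 of N = 6).
Shortfall ratios: (59400−28000)/59400 = 0.5286.
Sum of shortfalls = 0.528620; P₁ averages over all N: 0.528620 / 6 = 0.088.

0.088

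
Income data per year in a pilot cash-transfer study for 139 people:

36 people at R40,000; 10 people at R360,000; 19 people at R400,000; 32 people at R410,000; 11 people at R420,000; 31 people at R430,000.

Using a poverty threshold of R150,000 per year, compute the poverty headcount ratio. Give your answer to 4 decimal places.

0.2590

36 of the 139 people have income below R150,000.
H = 36/139 = 0.2590.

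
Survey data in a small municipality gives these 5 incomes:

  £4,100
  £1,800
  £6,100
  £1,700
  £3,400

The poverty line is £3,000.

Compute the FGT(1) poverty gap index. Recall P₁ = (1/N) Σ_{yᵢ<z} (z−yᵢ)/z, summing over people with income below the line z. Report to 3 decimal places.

0.167

Incomes under z: £1,700, £1,800 (q = 2 of N = 5).
Normalized shortfalls: (3000−1700)/3000 = 0.4333; (3000−1800)/3000 = 0.4000.
Sum of shortfalls = 0.833333; P₁ averages over all N: 0.833333 / 5 = 0.167.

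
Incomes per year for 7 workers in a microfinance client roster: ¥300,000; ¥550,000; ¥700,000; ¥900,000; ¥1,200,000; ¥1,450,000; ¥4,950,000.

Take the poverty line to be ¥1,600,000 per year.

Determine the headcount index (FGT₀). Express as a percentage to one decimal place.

6 of the 7 workers have income below ¥1,600,000.
H = 6/7 = 85.7%.

85.7%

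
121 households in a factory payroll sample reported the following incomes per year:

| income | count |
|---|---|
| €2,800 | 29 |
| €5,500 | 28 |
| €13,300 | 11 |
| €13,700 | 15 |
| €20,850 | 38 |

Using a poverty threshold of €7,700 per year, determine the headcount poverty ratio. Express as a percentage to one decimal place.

47.1%

57 of the 121 households have income below €7,700.
H = 57/121 = 47.1%.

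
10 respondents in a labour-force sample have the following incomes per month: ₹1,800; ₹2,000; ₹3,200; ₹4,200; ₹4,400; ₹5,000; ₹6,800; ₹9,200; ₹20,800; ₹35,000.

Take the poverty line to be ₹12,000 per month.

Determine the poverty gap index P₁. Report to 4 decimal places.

Below z: ₹1,800, ₹2,000, ₹3,200, ₹4,200, ₹4,400, ₹5,000, ₹6,800, ₹9,200 (q = 8 of N = 10).
Relative gaps: (12000−1800)/12000 = 0.8500; (12000−2000)/12000 = 0.8333; (12000−3200)/12000 = 0.7333; (12000−4200)/12000 = 0.6500; (12000−4400)/12000 = 0.6333; (12000−5000)/12000 = 0.5833; (12000−6800)/12000 = 0.4333; (12000−9200)/12000 = 0.2333.
Sum of shortfalls = 4.950000; P₁ averages over all N: 4.950000 / 10 = 0.4950.

0.4950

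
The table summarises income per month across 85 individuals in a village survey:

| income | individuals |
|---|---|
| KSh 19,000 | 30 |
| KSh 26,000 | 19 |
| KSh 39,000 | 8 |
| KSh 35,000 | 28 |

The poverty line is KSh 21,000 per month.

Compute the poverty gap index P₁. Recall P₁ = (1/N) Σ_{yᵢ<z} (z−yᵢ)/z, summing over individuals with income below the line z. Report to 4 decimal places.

0.0336

Below the line: 30×KSh 19,000 (q = 30 of N = 85).
Relative gaps: (21000−19000)/21000 = 0.0952 (×30).
Σ = 2.857143. Dividing by the full population N = 85 gives P₁ = 0.0336.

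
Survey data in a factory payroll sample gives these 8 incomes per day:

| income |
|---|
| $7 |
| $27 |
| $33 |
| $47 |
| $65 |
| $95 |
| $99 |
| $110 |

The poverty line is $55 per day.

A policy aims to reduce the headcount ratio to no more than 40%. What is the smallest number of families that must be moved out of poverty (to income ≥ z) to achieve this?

4 of the 8 families are poor, so H = 4/8 = 0.500.
A headcount ratio of at most 40% allows at most ⌊0.40 × 8⌋ = 3 poor families.
So at least 4 − 3 = 1 must be lifted.

1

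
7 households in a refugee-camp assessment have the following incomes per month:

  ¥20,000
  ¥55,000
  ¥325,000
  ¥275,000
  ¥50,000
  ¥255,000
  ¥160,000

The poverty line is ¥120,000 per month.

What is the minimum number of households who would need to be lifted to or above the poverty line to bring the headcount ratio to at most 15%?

2

3 of the 7 households are poor, so H = 3/7 = 0.429.
A headcount ratio of at most 15% allows at most ⌊0.15 × 7⌋ = 1 poor households.
So at least 3 − 1 = 2 must be lifted.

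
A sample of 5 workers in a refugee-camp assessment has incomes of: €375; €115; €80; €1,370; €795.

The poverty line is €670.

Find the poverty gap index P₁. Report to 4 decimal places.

Poor units: €80, €115, €375 (q = 3 of N = 5).
Relative gaps: (670−80)/670 = 0.8806; (670−115)/670 = 0.8284; (670−375)/670 = 0.4403.
Sum of shortfalls = 2.149254; P₁ averages over all N: 2.149254 / 5 = 0.4299.

0.4299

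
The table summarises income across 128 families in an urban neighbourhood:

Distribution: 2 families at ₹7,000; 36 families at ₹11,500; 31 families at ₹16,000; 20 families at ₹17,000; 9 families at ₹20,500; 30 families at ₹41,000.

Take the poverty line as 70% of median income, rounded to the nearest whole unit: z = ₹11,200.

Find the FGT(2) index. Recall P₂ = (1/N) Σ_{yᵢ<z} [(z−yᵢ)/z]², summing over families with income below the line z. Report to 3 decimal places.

0.002

Incomes under z: 2×₹7,000 (q = 2 of N = 128).
Relative gaps: (11200−7000)/11200 = 0.3750 (×2).
Squared: 0.1406 (×2).
Sum = 0.281250; P₂ = 0.281250 / 128 = 0.002.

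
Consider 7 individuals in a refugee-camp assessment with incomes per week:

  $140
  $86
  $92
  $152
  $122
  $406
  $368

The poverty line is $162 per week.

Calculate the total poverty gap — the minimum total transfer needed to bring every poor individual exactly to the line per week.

$218

Incomes under z: $86, $92, $122, $140, $152 (q = 5 of N = 7).
Individual gaps: 162−86 = 76; 162−92 = 70; 162−122 = 40; 162−140 = 22; 162−152 = 10.
Aggregate gap = $218.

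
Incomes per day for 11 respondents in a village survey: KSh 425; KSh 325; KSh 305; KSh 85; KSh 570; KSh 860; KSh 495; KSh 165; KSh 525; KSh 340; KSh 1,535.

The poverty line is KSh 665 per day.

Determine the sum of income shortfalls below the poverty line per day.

KSh 2,750

Below z: KSh 85, KSh 165, KSh 305, KSh 325, KSh 340, KSh 425, KSh 495, KSh 525, KSh 570 (q = 9 of N = 11).
Individual gaps: 665−85 = 580; 665−165 = 500; 665−305 = 360; 665−325 = 340; 665−340 = 325; 665−425 = 240; 665−495 = 170; 665−525 = 140; 665−570 = 95.
Aggregate gap = KSh 2,750.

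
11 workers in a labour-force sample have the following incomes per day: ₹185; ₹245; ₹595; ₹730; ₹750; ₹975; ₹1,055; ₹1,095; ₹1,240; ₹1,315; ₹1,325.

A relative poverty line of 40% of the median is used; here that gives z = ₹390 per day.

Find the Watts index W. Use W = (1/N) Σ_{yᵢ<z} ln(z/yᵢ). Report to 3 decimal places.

0.110

Below z: ₹185, ₹245 (q = 2 of N = 11).
Log shortfalls: ln(390/185) = 0.7458; ln(390/245) = 0.4649.
W = 1.210679 / 11 = 0.110.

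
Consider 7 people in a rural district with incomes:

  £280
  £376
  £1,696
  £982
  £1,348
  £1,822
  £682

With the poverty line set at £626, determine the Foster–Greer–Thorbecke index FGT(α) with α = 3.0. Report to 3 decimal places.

0.033

Incomes under z: £280, £376 (q = 2 of N = 7).
Shortfall ratios: (626−280)/626 = 0.5527; (626−376)/626 = 0.3994.
Raised to α = 3.0: 0.16885; 0.06369.
Sum = 0.232545; FGT(3.0) = 0.232545 / 7 = 0.033.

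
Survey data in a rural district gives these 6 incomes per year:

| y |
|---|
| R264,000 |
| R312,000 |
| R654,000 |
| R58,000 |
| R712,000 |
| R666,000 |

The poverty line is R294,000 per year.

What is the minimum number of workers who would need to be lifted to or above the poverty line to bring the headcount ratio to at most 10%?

2 of the 6 workers are poor, so H = 2/6 = 0.333.
A headcount ratio of at most 10% allows at most ⌊0.10 × 6⌋ = 0 poor workers.
So at least 2 − 0 = 2 must be lifted.

2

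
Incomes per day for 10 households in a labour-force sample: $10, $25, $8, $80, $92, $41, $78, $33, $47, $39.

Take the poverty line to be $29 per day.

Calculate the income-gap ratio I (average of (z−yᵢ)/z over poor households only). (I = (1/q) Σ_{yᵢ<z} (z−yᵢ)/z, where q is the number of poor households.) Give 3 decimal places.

0.506

Poor units: $8, $10, $25 (q = 3 of N = 10).
Relative gaps: 0.7241, 0.6552, 0.1379; sum = 1.517241.
The income-gap ratio divides by q (the poor only): 1.517241 / 3 = 0.506.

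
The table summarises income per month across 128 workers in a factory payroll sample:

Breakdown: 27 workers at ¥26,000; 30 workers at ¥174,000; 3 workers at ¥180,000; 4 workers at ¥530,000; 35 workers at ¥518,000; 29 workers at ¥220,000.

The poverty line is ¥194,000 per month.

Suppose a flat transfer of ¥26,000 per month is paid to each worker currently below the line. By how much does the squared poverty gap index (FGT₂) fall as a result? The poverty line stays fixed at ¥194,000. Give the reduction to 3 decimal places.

Before: below the line — 27×¥26,000, 30×¥174,000, 3×¥180,000; squared poverty gap index (FGT₂) = 0.16080.
After the ¥26,000 transfer: below the line — 27×¥52,000; squared poverty gap index (FGT₂) = 0.11301.
Reduction = 0.16080 − 0.11301 = 0.048.

0.048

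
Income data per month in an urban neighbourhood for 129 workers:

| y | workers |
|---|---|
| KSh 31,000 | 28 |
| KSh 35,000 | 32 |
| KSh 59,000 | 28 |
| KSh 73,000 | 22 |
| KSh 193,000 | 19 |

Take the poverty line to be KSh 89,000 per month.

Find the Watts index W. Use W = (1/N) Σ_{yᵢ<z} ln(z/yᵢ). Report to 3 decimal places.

0.583

Incomes under z: 28×KSh 31,000, 32×KSh 35,000, 28×KSh 59,000, 22×KSh 73,000 (q = 110 of N = 129).
Log shortfalls: ln(89000/31000) = 1.0546 (×28); ln(89000/35000) = 0.9333 (×32); ln(89000/59000) = 0.4111 (×28); ln(89000/73000) = 0.1982 (×22).
W = 75.266065 / 129 = 0.583.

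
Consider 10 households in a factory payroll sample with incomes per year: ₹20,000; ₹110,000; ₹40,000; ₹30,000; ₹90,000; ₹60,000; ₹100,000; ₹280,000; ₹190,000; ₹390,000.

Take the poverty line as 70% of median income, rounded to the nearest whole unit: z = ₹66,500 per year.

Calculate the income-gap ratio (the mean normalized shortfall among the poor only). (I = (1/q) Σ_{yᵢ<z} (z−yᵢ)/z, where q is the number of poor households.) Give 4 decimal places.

Below z: ₹20,000, ₹30,000, ₹40,000, ₹60,000 (q = 4 of N = 10).
Relative gaps: 0.6992, 0.5489, 0.3985, 0.0977; sum = 1.744361.
I averages over the q = 4 poor units only: 1.744361 / 4 = 0.4361.

0.4361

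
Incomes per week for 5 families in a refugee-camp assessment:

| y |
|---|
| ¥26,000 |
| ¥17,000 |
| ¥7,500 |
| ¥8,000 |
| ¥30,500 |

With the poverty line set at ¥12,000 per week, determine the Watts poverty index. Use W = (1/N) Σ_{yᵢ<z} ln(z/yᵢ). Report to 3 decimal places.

0.175

Below z: ¥7,500, ¥8,000 (q = 2 of N = 5).
Log gaps: ln(12000/7500) = 0.4700; ln(12000/8000) = 0.4055.
W = 0.875469 / 5 = 0.175.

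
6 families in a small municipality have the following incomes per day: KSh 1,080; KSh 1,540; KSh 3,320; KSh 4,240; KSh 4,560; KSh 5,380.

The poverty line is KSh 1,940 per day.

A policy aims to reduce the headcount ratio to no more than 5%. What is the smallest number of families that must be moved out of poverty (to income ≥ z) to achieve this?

2 of the 6 families are poor, so H = 2/6 = 0.333.
A headcount ratio of at most 5% allows at most ⌊0.05 × 6⌋ = 0 poor families.
So at least 2 − 0 = 2 must be lifted.

2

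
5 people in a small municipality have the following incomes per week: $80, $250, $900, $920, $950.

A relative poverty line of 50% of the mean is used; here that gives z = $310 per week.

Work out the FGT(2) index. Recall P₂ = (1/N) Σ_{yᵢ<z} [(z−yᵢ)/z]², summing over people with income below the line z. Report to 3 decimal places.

Incomes under z: $80, $250 (q = 2 of N = 5).
Shortfall ratios: (310−80)/310 = 0.7419; (310−250)/310 = 0.1935.
Squared: 0.5505; 0.0375.
Sum = 0.587929; P₂ = 0.587929 / 5 = 0.118.

0.118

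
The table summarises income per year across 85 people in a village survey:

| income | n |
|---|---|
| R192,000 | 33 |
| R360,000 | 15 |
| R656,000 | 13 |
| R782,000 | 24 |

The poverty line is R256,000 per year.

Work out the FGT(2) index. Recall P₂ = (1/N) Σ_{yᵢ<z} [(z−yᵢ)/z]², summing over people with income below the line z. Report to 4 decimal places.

0.0243

Incomes under z: 33×R192,000 (q = 33 of N = 85).
Shortfall ratios: (256000−192000)/256000 = 0.2500 (×33).
Squared: 0.0625 (×33).
Sum = 2.062500; P₂ = 2.062500 / 85 = 0.0243.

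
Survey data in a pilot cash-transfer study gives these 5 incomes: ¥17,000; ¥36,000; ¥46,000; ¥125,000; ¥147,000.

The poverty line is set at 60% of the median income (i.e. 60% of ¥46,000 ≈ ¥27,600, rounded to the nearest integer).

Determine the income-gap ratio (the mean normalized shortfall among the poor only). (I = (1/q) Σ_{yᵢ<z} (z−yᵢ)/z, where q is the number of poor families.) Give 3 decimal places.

0.384

Poor units: ¥17,000 (q = 1 of N = 5).
Shortfall ratios (z−y)/z: 0.3841; sum = 0.384058.
I averages over the q = 1 poor units only: 0.384058 / 1 = 0.384.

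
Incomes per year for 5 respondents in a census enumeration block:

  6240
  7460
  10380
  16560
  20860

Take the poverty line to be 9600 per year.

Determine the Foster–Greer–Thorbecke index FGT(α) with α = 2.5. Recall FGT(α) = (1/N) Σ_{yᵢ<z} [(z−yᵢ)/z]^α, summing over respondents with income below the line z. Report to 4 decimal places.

0.0192

Poor units: 6240, 7460 (q = 2 of N = 5).
Normalized shortfalls: (9600−6240)/9600 = 0.3500; (9600−7460)/9600 = 0.2229.
Raised to α = 2.5: 0.07247; 0.02346.
Sum = 0.095934; FGT(2.5) = 0.095934 / 5 = 0.0192.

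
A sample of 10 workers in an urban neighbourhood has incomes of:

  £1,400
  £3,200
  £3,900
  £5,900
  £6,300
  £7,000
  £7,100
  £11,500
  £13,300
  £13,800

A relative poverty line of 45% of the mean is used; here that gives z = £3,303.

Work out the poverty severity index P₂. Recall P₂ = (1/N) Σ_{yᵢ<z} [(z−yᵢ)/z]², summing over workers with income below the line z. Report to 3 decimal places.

Incomes under z: £1,400, £3,200 (q = 2 of N = 10).
Relative gaps: (3303−1400)/3303 = 0.5761; (3303−3200)/3303 = 0.0312.
Squared: 0.3319; 0.0010.
Sum = 0.332913; P₂ = 0.332913 / 10 = 0.033.

0.033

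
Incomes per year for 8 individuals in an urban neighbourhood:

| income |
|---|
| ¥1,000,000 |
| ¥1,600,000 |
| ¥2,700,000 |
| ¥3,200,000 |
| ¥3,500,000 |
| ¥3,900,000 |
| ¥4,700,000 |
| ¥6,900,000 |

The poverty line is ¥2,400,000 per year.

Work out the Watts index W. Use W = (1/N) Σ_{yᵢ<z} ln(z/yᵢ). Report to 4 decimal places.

Below the line: ¥1,000,000, ¥1,600,000 (q = 2 of N = 8).
Log gaps: ln(2400000/1000000) = 0.8755; ln(2400000/1600000) = 0.4055.
W = 1.280934 / 8 = 0.1601.

0.1601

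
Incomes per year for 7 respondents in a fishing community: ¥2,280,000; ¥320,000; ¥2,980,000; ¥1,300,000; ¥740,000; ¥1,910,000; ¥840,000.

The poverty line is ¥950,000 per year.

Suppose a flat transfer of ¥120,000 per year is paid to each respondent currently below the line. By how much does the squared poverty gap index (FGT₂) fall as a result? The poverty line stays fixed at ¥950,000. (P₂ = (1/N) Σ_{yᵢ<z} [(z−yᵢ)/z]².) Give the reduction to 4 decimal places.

Before: below the line — ¥320,000, ¥740,000, ¥840,000; squared poverty gap index (FGT₂) = 0.071721.
After the ¥120,000 transfer: below the line — ¥440,000, ¥860,000; squared poverty gap index (FGT₂) = 0.042454.
Reduction = 0.071721 − 0.042454 = 0.0293.

0.0293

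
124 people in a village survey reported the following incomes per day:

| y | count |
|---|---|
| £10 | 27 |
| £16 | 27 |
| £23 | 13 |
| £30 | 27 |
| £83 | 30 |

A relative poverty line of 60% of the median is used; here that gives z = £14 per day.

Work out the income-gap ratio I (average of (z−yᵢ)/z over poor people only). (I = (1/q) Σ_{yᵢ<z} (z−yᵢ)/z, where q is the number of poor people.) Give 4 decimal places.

Poor units: 27×£10 (q = 27 of N = 124).
Relative gaps: 0.2857 (×27); sum = 7.714286.
The income-gap ratio divides by q (the poor only): 7.714286 / 27 = 0.2857.

0.2857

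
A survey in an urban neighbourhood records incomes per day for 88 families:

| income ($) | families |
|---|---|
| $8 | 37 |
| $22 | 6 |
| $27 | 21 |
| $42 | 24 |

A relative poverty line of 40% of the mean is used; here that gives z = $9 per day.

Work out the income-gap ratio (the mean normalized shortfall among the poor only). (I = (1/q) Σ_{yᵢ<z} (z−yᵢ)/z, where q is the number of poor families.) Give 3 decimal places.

Poor units: 37×$8 (q = 37 of N = 88).
Relative gaps: 0.1111 (×37); sum = 4.111111.
I averages over the q = 37 poor units only: 4.111111 / 37 = 0.111.

0.111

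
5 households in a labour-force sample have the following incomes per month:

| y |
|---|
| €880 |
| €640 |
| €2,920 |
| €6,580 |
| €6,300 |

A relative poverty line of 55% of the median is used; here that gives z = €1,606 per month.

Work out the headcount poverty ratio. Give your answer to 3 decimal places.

2 of the 5 households have income below €1,606.
H = 2/5 = 0.400.

0.400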